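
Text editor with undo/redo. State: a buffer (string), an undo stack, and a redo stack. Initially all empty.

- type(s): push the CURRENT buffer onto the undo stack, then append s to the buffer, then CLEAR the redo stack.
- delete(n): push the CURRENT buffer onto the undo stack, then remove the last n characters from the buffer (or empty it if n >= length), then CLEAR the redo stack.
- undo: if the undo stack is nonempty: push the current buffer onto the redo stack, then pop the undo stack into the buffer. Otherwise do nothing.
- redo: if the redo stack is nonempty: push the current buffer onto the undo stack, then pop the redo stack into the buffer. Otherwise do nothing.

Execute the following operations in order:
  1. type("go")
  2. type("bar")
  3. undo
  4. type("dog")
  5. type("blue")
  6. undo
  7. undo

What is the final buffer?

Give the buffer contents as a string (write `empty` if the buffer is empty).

Answer: go

Derivation:
After op 1 (type): buf='go' undo_depth=1 redo_depth=0
After op 2 (type): buf='gobar' undo_depth=2 redo_depth=0
After op 3 (undo): buf='go' undo_depth=1 redo_depth=1
After op 4 (type): buf='godog' undo_depth=2 redo_depth=0
After op 5 (type): buf='godogblue' undo_depth=3 redo_depth=0
After op 6 (undo): buf='godog' undo_depth=2 redo_depth=1
After op 7 (undo): buf='go' undo_depth=1 redo_depth=2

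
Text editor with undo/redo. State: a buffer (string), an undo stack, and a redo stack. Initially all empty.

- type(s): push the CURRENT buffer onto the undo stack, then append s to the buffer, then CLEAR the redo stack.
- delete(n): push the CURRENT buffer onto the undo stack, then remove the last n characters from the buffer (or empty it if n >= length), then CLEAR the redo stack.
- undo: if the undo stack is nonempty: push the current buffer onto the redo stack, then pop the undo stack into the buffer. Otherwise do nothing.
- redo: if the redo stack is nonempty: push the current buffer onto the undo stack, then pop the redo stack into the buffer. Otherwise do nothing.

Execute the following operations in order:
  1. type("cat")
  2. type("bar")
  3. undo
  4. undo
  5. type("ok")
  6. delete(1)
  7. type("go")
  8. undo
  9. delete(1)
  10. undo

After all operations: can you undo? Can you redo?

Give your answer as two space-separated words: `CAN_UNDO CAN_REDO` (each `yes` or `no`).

After op 1 (type): buf='cat' undo_depth=1 redo_depth=0
After op 2 (type): buf='catbar' undo_depth=2 redo_depth=0
After op 3 (undo): buf='cat' undo_depth=1 redo_depth=1
After op 4 (undo): buf='(empty)' undo_depth=0 redo_depth=2
After op 5 (type): buf='ok' undo_depth=1 redo_depth=0
After op 6 (delete): buf='o' undo_depth=2 redo_depth=0
After op 7 (type): buf='ogo' undo_depth=3 redo_depth=0
After op 8 (undo): buf='o' undo_depth=2 redo_depth=1
After op 9 (delete): buf='(empty)' undo_depth=3 redo_depth=0
After op 10 (undo): buf='o' undo_depth=2 redo_depth=1

Answer: yes yes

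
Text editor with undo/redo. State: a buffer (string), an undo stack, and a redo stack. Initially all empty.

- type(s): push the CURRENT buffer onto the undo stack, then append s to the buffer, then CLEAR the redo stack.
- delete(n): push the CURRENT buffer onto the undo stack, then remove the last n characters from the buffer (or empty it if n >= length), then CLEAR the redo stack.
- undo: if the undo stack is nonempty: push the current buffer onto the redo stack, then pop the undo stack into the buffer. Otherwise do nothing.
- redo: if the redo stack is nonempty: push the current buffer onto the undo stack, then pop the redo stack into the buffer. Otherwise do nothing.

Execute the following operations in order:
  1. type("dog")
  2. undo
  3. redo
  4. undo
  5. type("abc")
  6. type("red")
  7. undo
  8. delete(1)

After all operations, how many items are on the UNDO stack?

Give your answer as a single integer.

After op 1 (type): buf='dog' undo_depth=1 redo_depth=0
After op 2 (undo): buf='(empty)' undo_depth=0 redo_depth=1
After op 3 (redo): buf='dog' undo_depth=1 redo_depth=0
After op 4 (undo): buf='(empty)' undo_depth=0 redo_depth=1
After op 5 (type): buf='abc' undo_depth=1 redo_depth=0
After op 6 (type): buf='abcred' undo_depth=2 redo_depth=0
After op 7 (undo): buf='abc' undo_depth=1 redo_depth=1
After op 8 (delete): buf='ab' undo_depth=2 redo_depth=0

Answer: 2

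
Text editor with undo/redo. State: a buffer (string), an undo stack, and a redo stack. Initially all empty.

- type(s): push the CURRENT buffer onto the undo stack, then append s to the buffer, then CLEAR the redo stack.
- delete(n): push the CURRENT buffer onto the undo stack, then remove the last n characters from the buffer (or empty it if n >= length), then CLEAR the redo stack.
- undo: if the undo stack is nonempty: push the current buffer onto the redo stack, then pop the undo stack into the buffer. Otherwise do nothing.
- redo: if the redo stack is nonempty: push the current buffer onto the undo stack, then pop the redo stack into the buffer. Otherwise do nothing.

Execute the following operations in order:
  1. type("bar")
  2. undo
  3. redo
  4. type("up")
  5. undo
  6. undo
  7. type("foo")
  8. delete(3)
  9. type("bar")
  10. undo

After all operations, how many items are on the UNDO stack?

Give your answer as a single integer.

After op 1 (type): buf='bar' undo_depth=1 redo_depth=0
After op 2 (undo): buf='(empty)' undo_depth=0 redo_depth=1
After op 3 (redo): buf='bar' undo_depth=1 redo_depth=0
After op 4 (type): buf='barup' undo_depth=2 redo_depth=0
After op 5 (undo): buf='bar' undo_depth=1 redo_depth=1
After op 6 (undo): buf='(empty)' undo_depth=0 redo_depth=2
After op 7 (type): buf='foo' undo_depth=1 redo_depth=0
After op 8 (delete): buf='(empty)' undo_depth=2 redo_depth=0
After op 9 (type): buf='bar' undo_depth=3 redo_depth=0
After op 10 (undo): buf='(empty)' undo_depth=2 redo_depth=1

Answer: 2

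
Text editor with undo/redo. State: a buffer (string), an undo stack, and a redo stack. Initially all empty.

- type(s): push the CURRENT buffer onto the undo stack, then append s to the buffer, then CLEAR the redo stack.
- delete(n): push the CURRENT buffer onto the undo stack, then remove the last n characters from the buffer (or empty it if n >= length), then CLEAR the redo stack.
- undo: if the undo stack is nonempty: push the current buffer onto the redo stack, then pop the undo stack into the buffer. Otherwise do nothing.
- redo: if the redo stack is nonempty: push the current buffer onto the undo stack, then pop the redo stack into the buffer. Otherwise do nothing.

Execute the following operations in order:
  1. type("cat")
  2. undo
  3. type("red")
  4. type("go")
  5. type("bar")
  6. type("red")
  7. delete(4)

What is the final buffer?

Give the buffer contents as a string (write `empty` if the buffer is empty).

After op 1 (type): buf='cat' undo_depth=1 redo_depth=0
After op 2 (undo): buf='(empty)' undo_depth=0 redo_depth=1
After op 3 (type): buf='red' undo_depth=1 redo_depth=0
After op 4 (type): buf='redgo' undo_depth=2 redo_depth=0
After op 5 (type): buf='redgobar' undo_depth=3 redo_depth=0
After op 6 (type): buf='redgobarred' undo_depth=4 redo_depth=0
After op 7 (delete): buf='redgoba' undo_depth=5 redo_depth=0

Answer: redgoba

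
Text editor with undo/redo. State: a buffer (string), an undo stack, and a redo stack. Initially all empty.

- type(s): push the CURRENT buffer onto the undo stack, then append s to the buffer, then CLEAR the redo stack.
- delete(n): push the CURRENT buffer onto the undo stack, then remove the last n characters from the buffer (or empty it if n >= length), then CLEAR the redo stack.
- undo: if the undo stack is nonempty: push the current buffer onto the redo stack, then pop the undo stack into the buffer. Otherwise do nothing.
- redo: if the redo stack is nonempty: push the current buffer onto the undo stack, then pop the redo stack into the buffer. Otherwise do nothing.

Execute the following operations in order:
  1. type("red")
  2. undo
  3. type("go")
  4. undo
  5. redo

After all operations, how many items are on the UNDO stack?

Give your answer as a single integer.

After op 1 (type): buf='red' undo_depth=1 redo_depth=0
After op 2 (undo): buf='(empty)' undo_depth=0 redo_depth=1
After op 3 (type): buf='go' undo_depth=1 redo_depth=0
After op 4 (undo): buf='(empty)' undo_depth=0 redo_depth=1
After op 5 (redo): buf='go' undo_depth=1 redo_depth=0

Answer: 1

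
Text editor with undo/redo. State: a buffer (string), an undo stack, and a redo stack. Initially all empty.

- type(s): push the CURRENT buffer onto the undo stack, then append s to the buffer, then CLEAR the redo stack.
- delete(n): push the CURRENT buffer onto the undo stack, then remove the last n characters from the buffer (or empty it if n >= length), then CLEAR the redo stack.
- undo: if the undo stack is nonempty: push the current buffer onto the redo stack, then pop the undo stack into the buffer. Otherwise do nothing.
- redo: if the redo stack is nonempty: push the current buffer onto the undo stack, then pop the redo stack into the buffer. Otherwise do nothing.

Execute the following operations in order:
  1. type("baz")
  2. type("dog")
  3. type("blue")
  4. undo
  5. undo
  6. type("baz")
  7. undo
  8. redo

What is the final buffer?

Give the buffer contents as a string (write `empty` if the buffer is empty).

After op 1 (type): buf='baz' undo_depth=1 redo_depth=0
After op 2 (type): buf='bazdog' undo_depth=2 redo_depth=0
After op 3 (type): buf='bazdogblue' undo_depth=3 redo_depth=0
After op 4 (undo): buf='bazdog' undo_depth=2 redo_depth=1
After op 5 (undo): buf='baz' undo_depth=1 redo_depth=2
After op 6 (type): buf='bazbaz' undo_depth=2 redo_depth=0
After op 7 (undo): buf='baz' undo_depth=1 redo_depth=1
After op 8 (redo): buf='bazbaz' undo_depth=2 redo_depth=0

Answer: bazbaz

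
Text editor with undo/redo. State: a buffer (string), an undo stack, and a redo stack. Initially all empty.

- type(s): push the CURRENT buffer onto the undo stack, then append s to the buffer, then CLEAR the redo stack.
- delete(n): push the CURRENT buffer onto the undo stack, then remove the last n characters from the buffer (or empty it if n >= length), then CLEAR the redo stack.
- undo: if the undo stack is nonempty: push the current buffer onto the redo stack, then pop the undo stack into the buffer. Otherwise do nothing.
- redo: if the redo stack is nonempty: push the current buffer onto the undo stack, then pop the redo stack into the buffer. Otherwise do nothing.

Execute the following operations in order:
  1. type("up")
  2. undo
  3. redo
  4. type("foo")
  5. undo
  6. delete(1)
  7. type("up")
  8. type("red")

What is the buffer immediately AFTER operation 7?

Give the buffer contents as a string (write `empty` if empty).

Answer: uup

Derivation:
After op 1 (type): buf='up' undo_depth=1 redo_depth=0
After op 2 (undo): buf='(empty)' undo_depth=0 redo_depth=1
After op 3 (redo): buf='up' undo_depth=1 redo_depth=0
After op 4 (type): buf='upfoo' undo_depth=2 redo_depth=0
After op 5 (undo): buf='up' undo_depth=1 redo_depth=1
After op 6 (delete): buf='u' undo_depth=2 redo_depth=0
After op 7 (type): buf='uup' undo_depth=3 redo_depth=0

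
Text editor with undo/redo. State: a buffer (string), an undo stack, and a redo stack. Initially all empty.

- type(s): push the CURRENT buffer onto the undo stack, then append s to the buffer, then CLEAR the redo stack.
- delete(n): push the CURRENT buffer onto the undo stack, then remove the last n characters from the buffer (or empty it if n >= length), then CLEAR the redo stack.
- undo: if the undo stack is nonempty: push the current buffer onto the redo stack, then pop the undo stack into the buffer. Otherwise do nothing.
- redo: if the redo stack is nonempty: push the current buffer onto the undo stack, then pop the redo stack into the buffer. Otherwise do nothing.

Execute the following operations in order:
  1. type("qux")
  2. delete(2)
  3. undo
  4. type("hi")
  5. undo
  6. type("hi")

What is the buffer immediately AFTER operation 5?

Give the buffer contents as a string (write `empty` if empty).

Answer: qux

Derivation:
After op 1 (type): buf='qux' undo_depth=1 redo_depth=0
After op 2 (delete): buf='q' undo_depth=2 redo_depth=0
After op 3 (undo): buf='qux' undo_depth=1 redo_depth=1
After op 4 (type): buf='quxhi' undo_depth=2 redo_depth=0
After op 5 (undo): buf='qux' undo_depth=1 redo_depth=1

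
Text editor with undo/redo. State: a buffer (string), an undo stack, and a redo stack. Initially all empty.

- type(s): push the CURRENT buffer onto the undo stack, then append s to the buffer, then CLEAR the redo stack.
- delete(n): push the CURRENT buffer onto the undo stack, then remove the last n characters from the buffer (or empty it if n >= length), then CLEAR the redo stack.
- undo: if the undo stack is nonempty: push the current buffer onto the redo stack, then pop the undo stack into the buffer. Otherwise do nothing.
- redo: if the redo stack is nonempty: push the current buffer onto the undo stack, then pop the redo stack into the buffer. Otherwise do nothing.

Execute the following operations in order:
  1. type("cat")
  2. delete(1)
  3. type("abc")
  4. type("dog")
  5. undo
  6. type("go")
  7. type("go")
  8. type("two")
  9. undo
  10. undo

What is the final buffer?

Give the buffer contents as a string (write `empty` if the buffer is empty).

After op 1 (type): buf='cat' undo_depth=1 redo_depth=0
After op 2 (delete): buf='ca' undo_depth=2 redo_depth=0
After op 3 (type): buf='caabc' undo_depth=3 redo_depth=0
After op 4 (type): buf='caabcdog' undo_depth=4 redo_depth=0
After op 5 (undo): buf='caabc' undo_depth=3 redo_depth=1
After op 6 (type): buf='caabcgo' undo_depth=4 redo_depth=0
After op 7 (type): buf='caabcgogo' undo_depth=5 redo_depth=0
After op 8 (type): buf='caabcgogotwo' undo_depth=6 redo_depth=0
After op 9 (undo): buf='caabcgogo' undo_depth=5 redo_depth=1
After op 10 (undo): buf='caabcgo' undo_depth=4 redo_depth=2

Answer: caabcgo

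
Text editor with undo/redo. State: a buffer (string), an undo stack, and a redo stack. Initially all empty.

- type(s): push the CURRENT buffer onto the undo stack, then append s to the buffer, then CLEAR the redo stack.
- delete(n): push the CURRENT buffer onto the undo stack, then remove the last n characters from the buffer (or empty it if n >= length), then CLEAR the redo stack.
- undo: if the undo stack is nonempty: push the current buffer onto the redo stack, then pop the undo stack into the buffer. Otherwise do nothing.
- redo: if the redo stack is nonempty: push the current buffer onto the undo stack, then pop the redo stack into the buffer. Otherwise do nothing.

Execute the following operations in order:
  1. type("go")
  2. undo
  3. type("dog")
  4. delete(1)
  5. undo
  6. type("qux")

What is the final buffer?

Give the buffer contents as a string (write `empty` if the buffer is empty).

Answer: dogqux

Derivation:
After op 1 (type): buf='go' undo_depth=1 redo_depth=0
After op 2 (undo): buf='(empty)' undo_depth=0 redo_depth=1
After op 3 (type): buf='dog' undo_depth=1 redo_depth=0
After op 4 (delete): buf='do' undo_depth=2 redo_depth=0
After op 5 (undo): buf='dog' undo_depth=1 redo_depth=1
After op 6 (type): buf='dogqux' undo_depth=2 redo_depth=0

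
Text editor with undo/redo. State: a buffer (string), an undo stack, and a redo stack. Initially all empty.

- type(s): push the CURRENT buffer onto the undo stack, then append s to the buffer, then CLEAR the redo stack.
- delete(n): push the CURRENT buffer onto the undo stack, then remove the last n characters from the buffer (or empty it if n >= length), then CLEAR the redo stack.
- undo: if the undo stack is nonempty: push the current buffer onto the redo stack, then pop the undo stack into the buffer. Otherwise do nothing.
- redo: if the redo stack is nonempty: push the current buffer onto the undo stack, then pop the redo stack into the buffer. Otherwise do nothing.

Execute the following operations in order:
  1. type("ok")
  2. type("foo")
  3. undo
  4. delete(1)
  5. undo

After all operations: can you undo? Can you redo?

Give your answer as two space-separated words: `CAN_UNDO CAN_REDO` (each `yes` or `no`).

After op 1 (type): buf='ok' undo_depth=1 redo_depth=0
After op 2 (type): buf='okfoo' undo_depth=2 redo_depth=0
After op 3 (undo): buf='ok' undo_depth=1 redo_depth=1
After op 4 (delete): buf='o' undo_depth=2 redo_depth=0
After op 5 (undo): buf='ok' undo_depth=1 redo_depth=1

Answer: yes yes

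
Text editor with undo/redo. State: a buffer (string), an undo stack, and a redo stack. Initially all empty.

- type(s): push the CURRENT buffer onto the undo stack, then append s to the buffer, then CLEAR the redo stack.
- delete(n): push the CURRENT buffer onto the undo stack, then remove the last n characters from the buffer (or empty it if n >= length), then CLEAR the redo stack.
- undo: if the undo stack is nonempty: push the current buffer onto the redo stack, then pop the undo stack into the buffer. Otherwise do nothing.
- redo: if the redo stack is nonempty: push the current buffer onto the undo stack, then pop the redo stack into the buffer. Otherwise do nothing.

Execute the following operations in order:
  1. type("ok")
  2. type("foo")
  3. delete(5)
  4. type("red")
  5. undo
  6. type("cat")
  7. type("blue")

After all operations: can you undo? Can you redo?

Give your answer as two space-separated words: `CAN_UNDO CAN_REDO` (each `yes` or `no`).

After op 1 (type): buf='ok' undo_depth=1 redo_depth=0
After op 2 (type): buf='okfoo' undo_depth=2 redo_depth=0
After op 3 (delete): buf='(empty)' undo_depth=3 redo_depth=0
After op 4 (type): buf='red' undo_depth=4 redo_depth=0
After op 5 (undo): buf='(empty)' undo_depth=3 redo_depth=1
After op 6 (type): buf='cat' undo_depth=4 redo_depth=0
After op 7 (type): buf='catblue' undo_depth=5 redo_depth=0

Answer: yes no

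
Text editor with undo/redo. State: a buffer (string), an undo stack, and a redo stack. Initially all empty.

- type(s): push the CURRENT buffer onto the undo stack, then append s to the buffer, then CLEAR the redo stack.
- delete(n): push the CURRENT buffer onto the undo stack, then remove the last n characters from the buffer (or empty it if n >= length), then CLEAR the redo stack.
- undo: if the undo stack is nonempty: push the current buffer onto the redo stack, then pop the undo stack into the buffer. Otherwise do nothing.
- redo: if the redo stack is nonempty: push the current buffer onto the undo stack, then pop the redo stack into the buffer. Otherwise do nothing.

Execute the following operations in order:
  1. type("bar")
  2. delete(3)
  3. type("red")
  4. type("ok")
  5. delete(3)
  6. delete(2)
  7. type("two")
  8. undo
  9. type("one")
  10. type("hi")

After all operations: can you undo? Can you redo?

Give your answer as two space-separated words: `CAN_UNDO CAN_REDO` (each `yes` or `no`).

After op 1 (type): buf='bar' undo_depth=1 redo_depth=0
After op 2 (delete): buf='(empty)' undo_depth=2 redo_depth=0
After op 3 (type): buf='red' undo_depth=3 redo_depth=0
After op 4 (type): buf='redok' undo_depth=4 redo_depth=0
After op 5 (delete): buf='re' undo_depth=5 redo_depth=0
After op 6 (delete): buf='(empty)' undo_depth=6 redo_depth=0
After op 7 (type): buf='two' undo_depth=7 redo_depth=0
After op 8 (undo): buf='(empty)' undo_depth=6 redo_depth=1
After op 9 (type): buf='one' undo_depth=7 redo_depth=0
After op 10 (type): buf='onehi' undo_depth=8 redo_depth=0

Answer: yes no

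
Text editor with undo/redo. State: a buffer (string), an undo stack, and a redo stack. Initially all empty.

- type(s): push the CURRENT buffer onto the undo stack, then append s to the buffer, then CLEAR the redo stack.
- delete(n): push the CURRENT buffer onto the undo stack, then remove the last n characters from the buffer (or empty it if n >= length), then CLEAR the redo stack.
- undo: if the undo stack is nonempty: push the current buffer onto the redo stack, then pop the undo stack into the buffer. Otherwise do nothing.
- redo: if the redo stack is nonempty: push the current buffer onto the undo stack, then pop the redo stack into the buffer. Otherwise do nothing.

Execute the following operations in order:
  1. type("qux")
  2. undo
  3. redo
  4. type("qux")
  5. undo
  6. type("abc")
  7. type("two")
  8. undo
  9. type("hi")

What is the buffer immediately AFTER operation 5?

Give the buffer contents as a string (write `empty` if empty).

Answer: qux

Derivation:
After op 1 (type): buf='qux' undo_depth=1 redo_depth=0
After op 2 (undo): buf='(empty)' undo_depth=0 redo_depth=1
After op 3 (redo): buf='qux' undo_depth=1 redo_depth=0
After op 4 (type): buf='quxqux' undo_depth=2 redo_depth=0
After op 5 (undo): buf='qux' undo_depth=1 redo_depth=1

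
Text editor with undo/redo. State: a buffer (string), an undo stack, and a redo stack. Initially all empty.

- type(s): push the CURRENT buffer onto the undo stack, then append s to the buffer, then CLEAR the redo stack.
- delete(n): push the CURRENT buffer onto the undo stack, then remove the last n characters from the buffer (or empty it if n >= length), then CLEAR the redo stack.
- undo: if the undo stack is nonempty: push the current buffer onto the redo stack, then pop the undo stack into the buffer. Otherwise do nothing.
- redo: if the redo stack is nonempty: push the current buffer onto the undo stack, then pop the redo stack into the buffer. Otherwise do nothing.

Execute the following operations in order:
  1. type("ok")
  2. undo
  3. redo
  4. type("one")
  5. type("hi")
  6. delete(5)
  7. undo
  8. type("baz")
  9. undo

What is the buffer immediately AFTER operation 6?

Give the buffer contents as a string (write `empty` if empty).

Answer: ok

Derivation:
After op 1 (type): buf='ok' undo_depth=1 redo_depth=0
After op 2 (undo): buf='(empty)' undo_depth=0 redo_depth=1
After op 3 (redo): buf='ok' undo_depth=1 redo_depth=0
After op 4 (type): buf='okone' undo_depth=2 redo_depth=0
After op 5 (type): buf='okonehi' undo_depth=3 redo_depth=0
After op 6 (delete): buf='ok' undo_depth=4 redo_depth=0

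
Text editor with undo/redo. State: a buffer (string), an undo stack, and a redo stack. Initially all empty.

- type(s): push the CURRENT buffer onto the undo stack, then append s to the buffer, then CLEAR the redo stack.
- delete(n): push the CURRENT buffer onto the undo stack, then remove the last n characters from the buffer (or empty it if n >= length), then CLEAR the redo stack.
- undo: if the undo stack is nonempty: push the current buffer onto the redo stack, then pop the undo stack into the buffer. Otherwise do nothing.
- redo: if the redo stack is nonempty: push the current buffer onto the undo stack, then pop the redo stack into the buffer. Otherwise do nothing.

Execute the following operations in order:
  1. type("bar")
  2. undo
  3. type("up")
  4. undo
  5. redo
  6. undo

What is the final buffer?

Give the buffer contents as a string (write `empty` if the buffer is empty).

Answer: empty

Derivation:
After op 1 (type): buf='bar' undo_depth=1 redo_depth=0
After op 2 (undo): buf='(empty)' undo_depth=0 redo_depth=1
After op 3 (type): buf='up' undo_depth=1 redo_depth=0
After op 4 (undo): buf='(empty)' undo_depth=0 redo_depth=1
After op 5 (redo): buf='up' undo_depth=1 redo_depth=0
After op 6 (undo): buf='(empty)' undo_depth=0 redo_depth=1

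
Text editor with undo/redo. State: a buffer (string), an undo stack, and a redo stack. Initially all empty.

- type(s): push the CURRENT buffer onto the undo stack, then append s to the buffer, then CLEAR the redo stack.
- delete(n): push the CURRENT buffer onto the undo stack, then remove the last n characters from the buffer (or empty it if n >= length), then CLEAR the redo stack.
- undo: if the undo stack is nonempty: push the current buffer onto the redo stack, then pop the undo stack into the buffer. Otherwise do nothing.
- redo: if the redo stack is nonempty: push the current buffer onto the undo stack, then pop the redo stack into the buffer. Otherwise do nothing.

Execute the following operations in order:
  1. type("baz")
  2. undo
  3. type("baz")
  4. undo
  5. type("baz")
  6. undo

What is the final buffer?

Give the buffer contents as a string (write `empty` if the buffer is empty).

After op 1 (type): buf='baz' undo_depth=1 redo_depth=0
After op 2 (undo): buf='(empty)' undo_depth=0 redo_depth=1
After op 3 (type): buf='baz' undo_depth=1 redo_depth=0
After op 4 (undo): buf='(empty)' undo_depth=0 redo_depth=1
After op 5 (type): buf='baz' undo_depth=1 redo_depth=0
After op 6 (undo): buf='(empty)' undo_depth=0 redo_depth=1

Answer: empty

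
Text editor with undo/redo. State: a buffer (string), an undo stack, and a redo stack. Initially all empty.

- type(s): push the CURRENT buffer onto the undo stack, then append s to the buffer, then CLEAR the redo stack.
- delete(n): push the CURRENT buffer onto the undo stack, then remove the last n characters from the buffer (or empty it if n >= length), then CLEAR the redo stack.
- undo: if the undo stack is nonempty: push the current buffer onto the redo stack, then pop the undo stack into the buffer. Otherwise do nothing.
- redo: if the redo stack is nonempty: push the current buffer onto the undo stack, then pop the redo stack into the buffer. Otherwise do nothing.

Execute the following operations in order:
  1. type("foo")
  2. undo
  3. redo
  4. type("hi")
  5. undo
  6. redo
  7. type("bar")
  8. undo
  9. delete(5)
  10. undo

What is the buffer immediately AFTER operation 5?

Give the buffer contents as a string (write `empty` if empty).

Answer: foo

Derivation:
After op 1 (type): buf='foo' undo_depth=1 redo_depth=0
After op 2 (undo): buf='(empty)' undo_depth=0 redo_depth=1
After op 3 (redo): buf='foo' undo_depth=1 redo_depth=0
After op 4 (type): buf='foohi' undo_depth=2 redo_depth=0
After op 5 (undo): buf='foo' undo_depth=1 redo_depth=1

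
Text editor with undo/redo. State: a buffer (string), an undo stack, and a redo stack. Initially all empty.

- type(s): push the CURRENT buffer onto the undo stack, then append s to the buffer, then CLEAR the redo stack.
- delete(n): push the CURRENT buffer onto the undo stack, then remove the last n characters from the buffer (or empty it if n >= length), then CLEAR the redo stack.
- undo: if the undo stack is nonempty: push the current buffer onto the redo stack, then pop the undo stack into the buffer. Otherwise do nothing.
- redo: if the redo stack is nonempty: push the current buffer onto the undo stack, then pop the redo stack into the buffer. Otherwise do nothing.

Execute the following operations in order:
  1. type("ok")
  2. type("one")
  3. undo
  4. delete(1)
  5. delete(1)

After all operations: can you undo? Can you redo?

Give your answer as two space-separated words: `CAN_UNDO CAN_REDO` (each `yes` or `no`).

Answer: yes no

Derivation:
After op 1 (type): buf='ok' undo_depth=1 redo_depth=0
After op 2 (type): buf='okone' undo_depth=2 redo_depth=0
After op 3 (undo): buf='ok' undo_depth=1 redo_depth=1
After op 4 (delete): buf='o' undo_depth=2 redo_depth=0
After op 5 (delete): buf='(empty)' undo_depth=3 redo_depth=0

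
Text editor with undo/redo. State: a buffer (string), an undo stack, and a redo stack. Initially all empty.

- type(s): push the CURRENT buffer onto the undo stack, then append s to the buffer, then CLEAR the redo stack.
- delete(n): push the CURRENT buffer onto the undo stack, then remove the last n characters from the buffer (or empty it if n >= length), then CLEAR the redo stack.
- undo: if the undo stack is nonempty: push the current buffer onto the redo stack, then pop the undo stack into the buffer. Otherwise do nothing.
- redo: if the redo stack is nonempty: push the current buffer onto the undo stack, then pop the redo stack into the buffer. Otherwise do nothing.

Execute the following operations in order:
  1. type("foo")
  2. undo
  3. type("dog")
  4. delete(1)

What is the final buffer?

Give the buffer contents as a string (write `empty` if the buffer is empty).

After op 1 (type): buf='foo' undo_depth=1 redo_depth=0
After op 2 (undo): buf='(empty)' undo_depth=0 redo_depth=1
After op 3 (type): buf='dog' undo_depth=1 redo_depth=0
After op 4 (delete): buf='do' undo_depth=2 redo_depth=0

Answer: do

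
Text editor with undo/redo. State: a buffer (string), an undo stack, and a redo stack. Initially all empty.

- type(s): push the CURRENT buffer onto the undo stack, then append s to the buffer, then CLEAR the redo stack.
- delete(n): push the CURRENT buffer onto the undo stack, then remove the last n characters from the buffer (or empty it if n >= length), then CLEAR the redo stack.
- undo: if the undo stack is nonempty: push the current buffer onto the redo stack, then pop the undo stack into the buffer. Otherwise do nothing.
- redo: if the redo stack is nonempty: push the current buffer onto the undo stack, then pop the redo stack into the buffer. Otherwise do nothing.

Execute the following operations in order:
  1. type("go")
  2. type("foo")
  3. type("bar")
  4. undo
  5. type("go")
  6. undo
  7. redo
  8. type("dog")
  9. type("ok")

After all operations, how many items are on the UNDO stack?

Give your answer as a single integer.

After op 1 (type): buf='go' undo_depth=1 redo_depth=0
After op 2 (type): buf='gofoo' undo_depth=2 redo_depth=0
After op 3 (type): buf='gofoobar' undo_depth=3 redo_depth=0
After op 4 (undo): buf='gofoo' undo_depth=2 redo_depth=1
After op 5 (type): buf='gofoogo' undo_depth=3 redo_depth=0
After op 6 (undo): buf='gofoo' undo_depth=2 redo_depth=1
After op 7 (redo): buf='gofoogo' undo_depth=3 redo_depth=0
After op 8 (type): buf='gofoogodog' undo_depth=4 redo_depth=0
After op 9 (type): buf='gofoogodogok' undo_depth=5 redo_depth=0

Answer: 5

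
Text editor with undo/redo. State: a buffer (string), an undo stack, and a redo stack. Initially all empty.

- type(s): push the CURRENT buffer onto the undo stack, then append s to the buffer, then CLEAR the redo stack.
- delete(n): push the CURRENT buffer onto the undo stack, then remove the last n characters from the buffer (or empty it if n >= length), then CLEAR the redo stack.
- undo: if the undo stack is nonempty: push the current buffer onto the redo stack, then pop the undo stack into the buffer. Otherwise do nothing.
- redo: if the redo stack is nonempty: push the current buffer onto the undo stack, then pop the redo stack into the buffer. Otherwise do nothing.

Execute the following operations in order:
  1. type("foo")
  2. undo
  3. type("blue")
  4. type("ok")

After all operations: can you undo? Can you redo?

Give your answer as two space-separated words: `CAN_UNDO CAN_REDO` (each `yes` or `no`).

Answer: yes no

Derivation:
After op 1 (type): buf='foo' undo_depth=1 redo_depth=0
After op 2 (undo): buf='(empty)' undo_depth=0 redo_depth=1
After op 3 (type): buf='blue' undo_depth=1 redo_depth=0
After op 4 (type): buf='blueok' undo_depth=2 redo_depth=0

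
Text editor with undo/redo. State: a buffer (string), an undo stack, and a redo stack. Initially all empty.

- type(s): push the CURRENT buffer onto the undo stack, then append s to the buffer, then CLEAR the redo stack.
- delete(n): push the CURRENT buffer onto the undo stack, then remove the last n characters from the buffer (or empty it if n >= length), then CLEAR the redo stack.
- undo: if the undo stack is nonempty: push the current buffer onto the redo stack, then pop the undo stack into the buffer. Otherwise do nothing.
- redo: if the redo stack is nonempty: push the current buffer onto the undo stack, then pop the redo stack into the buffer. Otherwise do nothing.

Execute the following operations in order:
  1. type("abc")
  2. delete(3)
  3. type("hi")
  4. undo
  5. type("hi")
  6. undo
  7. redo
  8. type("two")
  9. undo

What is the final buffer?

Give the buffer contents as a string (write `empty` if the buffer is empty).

Answer: hi

Derivation:
After op 1 (type): buf='abc' undo_depth=1 redo_depth=0
After op 2 (delete): buf='(empty)' undo_depth=2 redo_depth=0
After op 3 (type): buf='hi' undo_depth=3 redo_depth=0
After op 4 (undo): buf='(empty)' undo_depth=2 redo_depth=1
After op 5 (type): buf='hi' undo_depth=3 redo_depth=0
After op 6 (undo): buf='(empty)' undo_depth=2 redo_depth=1
After op 7 (redo): buf='hi' undo_depth=3 redo_depth=0
After op 8 (type): buf='hitwo' undo_depth=4 redo_depth=0
After op 9 (undo): buf='hi' undo_depth=3 redo_depth=1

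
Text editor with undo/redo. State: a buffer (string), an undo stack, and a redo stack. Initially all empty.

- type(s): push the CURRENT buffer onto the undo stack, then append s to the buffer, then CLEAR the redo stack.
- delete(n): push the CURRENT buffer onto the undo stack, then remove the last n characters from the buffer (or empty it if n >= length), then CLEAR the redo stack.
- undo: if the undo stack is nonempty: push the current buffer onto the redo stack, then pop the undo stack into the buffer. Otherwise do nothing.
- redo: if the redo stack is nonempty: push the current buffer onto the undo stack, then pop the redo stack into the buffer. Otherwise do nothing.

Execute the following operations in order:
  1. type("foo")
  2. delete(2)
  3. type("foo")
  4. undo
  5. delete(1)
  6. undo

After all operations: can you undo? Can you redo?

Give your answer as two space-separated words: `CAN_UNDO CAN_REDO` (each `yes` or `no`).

After op 1 (type): buf='foo' undo_depth=1 redo_depth=0
After op 2 (delete): buf='f' undo_depth=2 redo_depth=0
After op 3 (type): buf='ffoo' undo_depth=3 redo_depth=0
After op 4 (undo): buf='f' undo_depth=2 redo_depth=1
After op 5 (delete): buf='(empty)' undo_depth=3 redo_depth=0
After op 6 (undo): buf='f' undo_depth=2 redo_depth=1

Answer: yes yes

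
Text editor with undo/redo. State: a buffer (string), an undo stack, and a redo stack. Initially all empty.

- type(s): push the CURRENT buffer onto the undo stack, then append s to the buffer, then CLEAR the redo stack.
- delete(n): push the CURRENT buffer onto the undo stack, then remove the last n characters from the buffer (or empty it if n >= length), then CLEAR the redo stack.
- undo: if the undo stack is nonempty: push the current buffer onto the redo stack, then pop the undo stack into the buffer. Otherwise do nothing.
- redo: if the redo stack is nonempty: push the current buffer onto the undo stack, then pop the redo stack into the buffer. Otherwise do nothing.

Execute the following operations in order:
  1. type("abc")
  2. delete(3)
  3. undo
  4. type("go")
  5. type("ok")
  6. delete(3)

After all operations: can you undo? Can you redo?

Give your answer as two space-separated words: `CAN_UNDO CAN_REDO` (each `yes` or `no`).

After op 1 (type): buf='abc' undo_depth=1 redo_depth=0
After op 2 (delete): buf='(empty)' undo_depth=2 redo_depth=0
After op 3 (undo): buf='abc' undo_depth=1 redo_depth=1
After op 4 (type): buf='abcgo' undo_depth=2 redo_depth=0
After op 5 (type): buf='abcgook' undo_depth=3 redo_depth=0
After op 6 (delete): buf='abcg' undo_depth=4 redo_depth=0

Answer: yes no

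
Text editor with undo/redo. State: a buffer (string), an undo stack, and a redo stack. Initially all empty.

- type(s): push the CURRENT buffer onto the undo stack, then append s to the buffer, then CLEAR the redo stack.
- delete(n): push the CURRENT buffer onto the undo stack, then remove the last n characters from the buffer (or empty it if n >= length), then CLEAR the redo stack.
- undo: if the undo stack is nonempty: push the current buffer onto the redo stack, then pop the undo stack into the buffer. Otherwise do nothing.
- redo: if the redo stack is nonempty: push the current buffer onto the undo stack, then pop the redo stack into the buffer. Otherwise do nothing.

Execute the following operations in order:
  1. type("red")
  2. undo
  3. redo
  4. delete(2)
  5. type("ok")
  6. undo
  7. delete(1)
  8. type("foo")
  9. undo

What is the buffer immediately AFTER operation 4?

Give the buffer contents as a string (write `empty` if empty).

Answer: r

Derivation:
After op 1 (type): buf='red' undo_depth=1 redo_depth=0
After op 2 (undo): buf='(empty)' undo_depth=0 redo_depth=1
After op 3 (redo): buf='red' undo_depth=1 redo_depth=0
After op 4 (delete): buf='r' undo_depth=2 redo_depth=0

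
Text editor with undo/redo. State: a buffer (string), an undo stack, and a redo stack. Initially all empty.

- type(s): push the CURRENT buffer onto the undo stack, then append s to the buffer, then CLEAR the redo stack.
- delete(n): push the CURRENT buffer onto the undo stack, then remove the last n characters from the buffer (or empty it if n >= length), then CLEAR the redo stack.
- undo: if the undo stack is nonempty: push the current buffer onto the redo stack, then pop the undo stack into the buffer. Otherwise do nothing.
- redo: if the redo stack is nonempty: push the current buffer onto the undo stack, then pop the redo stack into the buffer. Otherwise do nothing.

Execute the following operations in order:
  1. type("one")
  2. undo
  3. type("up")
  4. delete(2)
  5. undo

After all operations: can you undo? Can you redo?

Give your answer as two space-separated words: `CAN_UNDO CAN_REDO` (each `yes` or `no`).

Answer: yes yes

Derivation:
After op 1 (type): buf='one' undo_depth=1 redo_depth=0
After op 2 (undo): buf='(empty)' undo_depth=0 redo_depth=1
After op 3 (type): buf='up' undo_depth=1 redo_depth=0
After op 4 (delete): buf='(empty)' undo_depth=2 redo_depth=0
After op 5 (undo): buf='up' undo_depth=1 redo_depth=1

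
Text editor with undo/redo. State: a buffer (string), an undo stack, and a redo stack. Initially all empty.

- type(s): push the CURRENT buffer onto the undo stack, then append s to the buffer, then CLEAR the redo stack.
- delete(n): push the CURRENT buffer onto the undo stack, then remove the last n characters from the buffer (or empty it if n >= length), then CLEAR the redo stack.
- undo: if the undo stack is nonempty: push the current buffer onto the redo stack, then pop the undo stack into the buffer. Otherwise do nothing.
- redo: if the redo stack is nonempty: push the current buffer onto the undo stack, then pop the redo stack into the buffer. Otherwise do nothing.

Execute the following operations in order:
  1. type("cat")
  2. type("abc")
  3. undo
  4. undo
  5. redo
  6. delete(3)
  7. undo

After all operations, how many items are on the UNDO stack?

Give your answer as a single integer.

After op 1 (type): buf='cat' undo_depth=1 redo_depth=0
After op 2 (type): buf='catabc' undo_depth=2 redo_depth=0
After op 3 (undo): buf='cat' undo_depth=1 redo_depth=1
After op 4 (undo): buf='(empty)' undo_depth=0 redo_depth=2
After op 5 (redo): buf='cat' undo_depth=1 redo_depth=1
After op 6 (delete): buf='(empty)' undo_depth=2 redo_depth=0
After op 7 (undo): buf='cat' undo_depth=1 redo_depth=1

Answer: 1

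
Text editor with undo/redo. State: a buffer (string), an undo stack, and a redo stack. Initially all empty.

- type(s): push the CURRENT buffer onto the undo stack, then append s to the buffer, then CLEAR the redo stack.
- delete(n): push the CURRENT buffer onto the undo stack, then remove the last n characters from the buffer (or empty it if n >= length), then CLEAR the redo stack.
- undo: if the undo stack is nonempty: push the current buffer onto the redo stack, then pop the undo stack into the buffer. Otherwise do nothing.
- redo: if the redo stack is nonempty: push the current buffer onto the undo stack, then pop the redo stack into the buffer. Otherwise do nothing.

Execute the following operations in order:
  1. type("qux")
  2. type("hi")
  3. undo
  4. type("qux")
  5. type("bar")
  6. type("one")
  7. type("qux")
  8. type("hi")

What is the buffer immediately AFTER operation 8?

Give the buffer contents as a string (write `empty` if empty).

Answer: quxquxbaronequxhi

Derivation:
After op 1 (type): buf='qux' undo_depth=1 redo_depth=0
After op 2 (type): buf='quxhi' undo_depth=2 redo_depth=0
After op 3 (undo): buf='qux' undo_depth=1 redo_depth=1
After op 4 (type): buf='quxqux' undo_depth=2 redo_depth=0
After op 5 (type): buf='quxquxbar' undo_depth=3 redo_depth=0
After op 6 (type): buf='quxquxbarone' undo_depth=4 redo_depth=0
After op 7 (type): buf='quxquxbaronequx' undo_depth=5 redo_depth=0
After op 8 (type): buf='quxquxbaronequxhi' undo_depth=6 redo_depth=0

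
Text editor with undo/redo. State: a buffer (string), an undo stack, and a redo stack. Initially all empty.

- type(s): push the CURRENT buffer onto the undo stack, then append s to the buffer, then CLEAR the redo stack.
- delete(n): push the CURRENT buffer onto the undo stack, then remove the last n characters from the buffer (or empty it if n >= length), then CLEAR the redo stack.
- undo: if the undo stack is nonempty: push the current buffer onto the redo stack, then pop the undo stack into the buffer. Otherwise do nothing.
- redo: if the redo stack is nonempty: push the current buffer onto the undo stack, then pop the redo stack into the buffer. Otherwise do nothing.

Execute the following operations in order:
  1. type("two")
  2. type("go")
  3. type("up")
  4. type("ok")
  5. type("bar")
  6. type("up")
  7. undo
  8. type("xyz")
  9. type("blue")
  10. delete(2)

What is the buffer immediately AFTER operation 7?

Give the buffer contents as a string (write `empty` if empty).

Answer: twogoupokbar

Derivation:
After op 1 (type): buf='two' undo_depth=1 redo_depth=0
After op 2 (type): buf='twogo' undo_depth=2 redo_depth=0
After op 3 (type): buf='twogoup' undo_depth=3 redo_depth=0
After op 4 (type): buf='twogoupok' undo_depth=4 redo_depth=0
After op 5 (type): buf='twogoupokbar' undo_depth=5 redo_depth=0
After op 6 (type): buf='twogoupokbarup' undo_depth=6 redo_depth=0
After op 7 (undo): buf='twogoupokbar' undo_depth=5 redo_depth=1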